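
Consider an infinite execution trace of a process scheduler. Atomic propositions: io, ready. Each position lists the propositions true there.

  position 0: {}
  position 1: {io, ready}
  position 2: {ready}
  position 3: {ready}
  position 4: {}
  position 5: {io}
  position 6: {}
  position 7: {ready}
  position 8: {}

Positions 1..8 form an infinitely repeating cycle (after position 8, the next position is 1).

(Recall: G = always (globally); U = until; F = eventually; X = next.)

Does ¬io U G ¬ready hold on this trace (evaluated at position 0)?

Does not hold

Walking from position 0: at position 1, G ¬ready has not yet held and ¬io fails, so ¬io U G ¬ready is false.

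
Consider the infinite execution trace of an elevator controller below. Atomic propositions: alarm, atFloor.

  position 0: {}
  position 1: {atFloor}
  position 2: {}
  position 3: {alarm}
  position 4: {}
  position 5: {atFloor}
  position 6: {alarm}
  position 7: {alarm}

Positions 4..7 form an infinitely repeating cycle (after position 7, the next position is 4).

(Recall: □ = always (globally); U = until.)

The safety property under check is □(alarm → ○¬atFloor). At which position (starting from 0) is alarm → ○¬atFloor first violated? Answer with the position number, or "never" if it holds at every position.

alarm → ○¬atFloor holds at every position 0..7, and those are all the positions the trace ever visits, so the invariant □(alarm → ○¬atFloor) is never violated.

never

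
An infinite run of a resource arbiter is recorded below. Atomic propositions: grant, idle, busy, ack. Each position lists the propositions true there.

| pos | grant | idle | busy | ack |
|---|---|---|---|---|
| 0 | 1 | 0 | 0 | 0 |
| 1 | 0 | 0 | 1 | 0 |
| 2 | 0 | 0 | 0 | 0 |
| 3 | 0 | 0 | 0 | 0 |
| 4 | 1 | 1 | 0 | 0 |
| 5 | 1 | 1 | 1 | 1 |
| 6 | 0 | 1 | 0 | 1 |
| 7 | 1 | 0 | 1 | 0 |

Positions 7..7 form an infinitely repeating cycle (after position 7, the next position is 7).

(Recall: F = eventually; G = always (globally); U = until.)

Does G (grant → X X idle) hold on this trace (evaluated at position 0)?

grant → X X idle must hold at every position from 0 onward. It fails at position 0, so G (grant → X X idle) is false.
Positions where grant holds: 0, 4, 5, 7.
Check X X idle at each: 0→fails, 4→ok, 5→fails, 7→fails.

Does not hold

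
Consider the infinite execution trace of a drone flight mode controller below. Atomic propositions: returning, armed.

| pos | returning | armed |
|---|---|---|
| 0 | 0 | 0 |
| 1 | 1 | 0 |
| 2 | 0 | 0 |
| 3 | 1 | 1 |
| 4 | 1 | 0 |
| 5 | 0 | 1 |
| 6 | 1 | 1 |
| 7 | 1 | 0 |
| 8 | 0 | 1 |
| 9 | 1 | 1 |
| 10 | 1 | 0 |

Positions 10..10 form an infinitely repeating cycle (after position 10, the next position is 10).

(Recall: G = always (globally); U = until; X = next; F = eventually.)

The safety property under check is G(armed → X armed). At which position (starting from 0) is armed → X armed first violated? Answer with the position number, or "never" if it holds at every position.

Check armed → X armed at each position in order: 0 ✓, 1 ✓, 2 ✓.
At position 3 the labels are {armed, returning} and the next position 4 has {returning}, so armed → X armed is false there. This is the first violation.

3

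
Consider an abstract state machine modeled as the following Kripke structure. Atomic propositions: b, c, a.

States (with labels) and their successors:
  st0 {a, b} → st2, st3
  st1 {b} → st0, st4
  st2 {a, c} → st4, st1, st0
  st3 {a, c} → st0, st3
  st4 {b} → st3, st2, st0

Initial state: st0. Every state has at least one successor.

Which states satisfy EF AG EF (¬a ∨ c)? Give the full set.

{st0, st1, st2, st3, st4}

States satisfying AG EF (¬a ∨ c): {st0, st1, st2, st3, st4}.
States satisfying EF AG EF (¬a ∨ c): {st0, st1, st2, st3, st4}.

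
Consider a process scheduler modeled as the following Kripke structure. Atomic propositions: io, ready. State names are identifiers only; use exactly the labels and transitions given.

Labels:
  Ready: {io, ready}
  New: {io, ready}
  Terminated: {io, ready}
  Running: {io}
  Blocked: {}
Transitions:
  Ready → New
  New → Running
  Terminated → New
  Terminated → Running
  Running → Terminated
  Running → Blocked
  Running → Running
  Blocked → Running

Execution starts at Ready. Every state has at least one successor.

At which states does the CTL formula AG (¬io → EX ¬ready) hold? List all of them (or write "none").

{Ready, New, Terminated, Running, Blocked}

States satisfying ¬io → EX ¬ready: {Ready, New, Terminated, Running, Blocked}.
States satisfying AG (¬io → EX ¬ready): {Ready, New, Terminated, Running, Blocked}.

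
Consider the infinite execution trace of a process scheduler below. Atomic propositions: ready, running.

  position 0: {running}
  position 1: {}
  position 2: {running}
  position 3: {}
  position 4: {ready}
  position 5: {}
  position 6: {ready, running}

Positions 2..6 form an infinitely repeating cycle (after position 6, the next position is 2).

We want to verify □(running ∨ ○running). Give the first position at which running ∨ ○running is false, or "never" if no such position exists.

Check running ∨ ○running at each position in order: 0 ✓, 1 ✓, 2 ✓.
At position 3 the labels are {} and the next position 4 has {ready}, so running ∨ ○running is false there. This is the first violation.

3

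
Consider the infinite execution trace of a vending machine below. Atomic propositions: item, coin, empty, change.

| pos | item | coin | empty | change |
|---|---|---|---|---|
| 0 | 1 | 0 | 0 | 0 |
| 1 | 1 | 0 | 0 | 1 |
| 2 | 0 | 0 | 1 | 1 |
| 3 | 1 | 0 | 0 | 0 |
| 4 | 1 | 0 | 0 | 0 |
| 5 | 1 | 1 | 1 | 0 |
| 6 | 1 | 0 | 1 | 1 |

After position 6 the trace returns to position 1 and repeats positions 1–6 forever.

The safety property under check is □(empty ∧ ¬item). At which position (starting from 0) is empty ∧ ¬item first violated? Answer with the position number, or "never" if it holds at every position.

0

At position 0 the labels are {item}, so empty ∧ ¬item is false there. This is the first violation.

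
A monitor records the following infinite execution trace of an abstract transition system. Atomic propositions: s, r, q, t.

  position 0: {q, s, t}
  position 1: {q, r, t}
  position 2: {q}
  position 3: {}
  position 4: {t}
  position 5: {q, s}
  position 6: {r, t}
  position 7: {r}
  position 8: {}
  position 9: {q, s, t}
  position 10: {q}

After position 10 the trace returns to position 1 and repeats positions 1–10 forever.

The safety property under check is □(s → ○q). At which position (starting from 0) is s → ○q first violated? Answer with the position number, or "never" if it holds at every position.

5

Check s → ○q at each position in order: 0 ✓, 1 ✓, 2 ✓, 3 ✓, 4 ✓.
At position 5 the labels are {q, s} and the next position 6 has {r, t}, so s → ○q is false there. This is the first violation.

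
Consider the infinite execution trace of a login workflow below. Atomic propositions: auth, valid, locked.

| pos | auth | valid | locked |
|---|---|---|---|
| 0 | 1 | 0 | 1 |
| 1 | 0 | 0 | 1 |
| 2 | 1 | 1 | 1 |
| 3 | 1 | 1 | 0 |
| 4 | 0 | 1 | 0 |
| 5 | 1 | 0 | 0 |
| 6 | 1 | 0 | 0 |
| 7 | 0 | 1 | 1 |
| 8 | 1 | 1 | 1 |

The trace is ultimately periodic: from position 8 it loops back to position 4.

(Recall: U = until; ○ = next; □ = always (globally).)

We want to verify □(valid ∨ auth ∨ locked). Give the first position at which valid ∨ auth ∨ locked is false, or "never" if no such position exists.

never

valid ∨ auth ∨ locked holds at every position 0..8, and those are all the positions the trace ever visits, so the invariant □(valid ∨ auth ∨ locked) is never violated.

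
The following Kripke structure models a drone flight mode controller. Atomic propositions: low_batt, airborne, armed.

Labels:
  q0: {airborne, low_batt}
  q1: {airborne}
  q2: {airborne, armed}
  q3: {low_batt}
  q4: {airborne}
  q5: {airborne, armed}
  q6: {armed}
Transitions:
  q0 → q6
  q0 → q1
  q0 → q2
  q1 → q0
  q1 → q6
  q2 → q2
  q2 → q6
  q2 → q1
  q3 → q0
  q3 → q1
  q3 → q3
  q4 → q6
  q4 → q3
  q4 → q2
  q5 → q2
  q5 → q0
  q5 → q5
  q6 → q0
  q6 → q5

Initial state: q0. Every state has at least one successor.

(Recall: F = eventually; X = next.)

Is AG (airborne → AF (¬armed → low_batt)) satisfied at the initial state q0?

States satisfying airborne → AF (¬armed → low_batt): {q0, q1, q2, q3, q4, q5, q6}.
States satisfying AG (airborne → AF (¬armed → low_batt)): {q0, q1, q2, q3, q4, q5, q6}.
Every state reachable from q0 satisfies airborne → AF (¬armed → low_batt).
q0 ∈ Sat(AG (airborne → AF (¬armed → low_batt))).

Satisfied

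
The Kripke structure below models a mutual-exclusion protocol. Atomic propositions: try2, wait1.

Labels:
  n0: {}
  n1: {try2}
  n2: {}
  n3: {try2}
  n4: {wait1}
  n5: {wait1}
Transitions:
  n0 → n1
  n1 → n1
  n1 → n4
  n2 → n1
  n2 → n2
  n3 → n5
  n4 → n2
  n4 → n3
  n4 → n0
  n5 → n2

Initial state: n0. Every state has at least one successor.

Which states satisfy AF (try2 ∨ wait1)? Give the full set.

States satisfying try2 ∨ wait1: {n1, n3, n4, n5}.
States satisfying AF (try2 ∨ wait1): {n0, n1, n3, n4, n5}.

{n0, n1, n3, n4, n5}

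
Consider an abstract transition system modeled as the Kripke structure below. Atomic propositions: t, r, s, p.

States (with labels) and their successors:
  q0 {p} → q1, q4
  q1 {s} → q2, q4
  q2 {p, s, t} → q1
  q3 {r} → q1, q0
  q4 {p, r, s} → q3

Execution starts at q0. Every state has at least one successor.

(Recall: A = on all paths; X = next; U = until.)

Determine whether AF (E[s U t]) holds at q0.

No

States satisfying E[s U t]: {q1, q2}.
States satisfying AF (E[s U t]): {q1, q2}.
There is a path from q0 along which E[s U t] never holds.
q0 ∉ Sat(AF (E[s U t])).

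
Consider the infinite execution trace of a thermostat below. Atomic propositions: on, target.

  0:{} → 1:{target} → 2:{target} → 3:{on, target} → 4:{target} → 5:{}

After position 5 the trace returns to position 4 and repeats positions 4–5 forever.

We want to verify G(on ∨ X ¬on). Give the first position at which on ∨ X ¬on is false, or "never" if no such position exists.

Check on ∨ X ¬on at each position in order: 0 ✓, 1 ✓.
At position 2 the labels are {target} and the next position 3 has {on, target}, so on ∨ X ¬on is false there. This is the first violation.

2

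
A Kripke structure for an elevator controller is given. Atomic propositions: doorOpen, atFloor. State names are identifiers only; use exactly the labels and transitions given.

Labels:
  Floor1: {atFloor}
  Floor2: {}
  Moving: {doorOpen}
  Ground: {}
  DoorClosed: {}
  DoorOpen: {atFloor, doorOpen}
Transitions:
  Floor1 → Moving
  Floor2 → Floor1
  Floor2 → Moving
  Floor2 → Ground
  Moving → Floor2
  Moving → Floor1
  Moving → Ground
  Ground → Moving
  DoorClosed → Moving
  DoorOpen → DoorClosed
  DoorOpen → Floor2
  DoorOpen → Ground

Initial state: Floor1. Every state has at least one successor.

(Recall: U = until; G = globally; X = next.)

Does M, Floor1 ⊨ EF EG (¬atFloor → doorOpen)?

Holds

States satisfying EG (¬atFloor → doorOpen): {Floor1, Moving}.
States satisfying EF EG (¬atFloor → doorOpen): {Floor1, Floor2, Moving, Ground, DoorClosed, DoorOpen}.
Some path from Floor1 reaches a state where EG (¬atFloor → doorOpen) holds.
Floor1 ∈ Sat(EF EG (¬atFloor → doorOpen)).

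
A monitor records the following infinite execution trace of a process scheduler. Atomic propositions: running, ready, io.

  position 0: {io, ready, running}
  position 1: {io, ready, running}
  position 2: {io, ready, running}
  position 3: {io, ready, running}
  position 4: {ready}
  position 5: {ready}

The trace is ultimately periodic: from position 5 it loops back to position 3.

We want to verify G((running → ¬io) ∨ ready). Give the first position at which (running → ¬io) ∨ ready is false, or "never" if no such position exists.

never

(running → ¬io) ∨ ready holds at every position 0..5, and those are all the positions the trace ever visits, so the invariant G((running → ¬io) ∨ ready) is never violated.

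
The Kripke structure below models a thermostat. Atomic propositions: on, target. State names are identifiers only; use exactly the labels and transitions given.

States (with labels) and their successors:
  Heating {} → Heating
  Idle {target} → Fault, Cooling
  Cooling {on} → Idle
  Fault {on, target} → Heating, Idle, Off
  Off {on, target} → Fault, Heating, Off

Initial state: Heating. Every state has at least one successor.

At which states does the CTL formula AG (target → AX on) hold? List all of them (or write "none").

States satisfying target → AX on: {Heating, Idle, Cooling}.
States satisfying AG (target → AX on): {Heating}.

{Heating}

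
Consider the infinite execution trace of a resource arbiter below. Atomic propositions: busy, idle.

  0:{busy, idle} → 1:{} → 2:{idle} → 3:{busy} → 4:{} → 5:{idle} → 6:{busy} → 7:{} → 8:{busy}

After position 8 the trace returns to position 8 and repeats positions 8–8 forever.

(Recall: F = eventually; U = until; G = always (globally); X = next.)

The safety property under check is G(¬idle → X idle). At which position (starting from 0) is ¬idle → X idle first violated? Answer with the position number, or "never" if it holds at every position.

Check ¬idle → X idle at each position in order: 0 ✓, 1 ✓, 2 ✓.
At position 3 the labels are {busy} and the next position 4 has {}, so ¬idle → X idle is false there. This is the first violation.

3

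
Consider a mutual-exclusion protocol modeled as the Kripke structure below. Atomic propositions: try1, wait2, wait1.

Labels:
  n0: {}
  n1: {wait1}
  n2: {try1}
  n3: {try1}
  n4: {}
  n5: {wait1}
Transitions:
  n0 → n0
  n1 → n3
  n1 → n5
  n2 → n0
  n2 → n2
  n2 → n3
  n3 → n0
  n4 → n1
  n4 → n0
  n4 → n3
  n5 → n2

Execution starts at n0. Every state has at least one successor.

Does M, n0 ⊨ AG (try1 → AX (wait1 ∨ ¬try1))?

Holds

States satisfying try1 → AX (wait1 ∨ ¬try1): {n0, n1, n3, n4, n5}.
States satisfying AG (try1 → AX (wait1 ∨ ¬try1)): {n0, n3}.
Every state reachable from n0 satisfies try1 → AX (wait1 ∨ ¬try1).
n0 ∈ Sat(AG (try1 → AX (wait1 ∨ ¬try1))).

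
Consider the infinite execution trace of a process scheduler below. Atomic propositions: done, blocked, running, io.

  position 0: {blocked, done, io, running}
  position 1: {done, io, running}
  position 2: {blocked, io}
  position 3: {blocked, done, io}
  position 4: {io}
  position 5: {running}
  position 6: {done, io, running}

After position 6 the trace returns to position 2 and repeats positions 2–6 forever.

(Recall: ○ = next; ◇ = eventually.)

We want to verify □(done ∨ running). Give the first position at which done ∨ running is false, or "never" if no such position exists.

Check done ∨ running at each position in order: 0 ✓, 1 ✓.
At position 2 the labels are {blocked, io}, so done ∨ running is false there. This is the first violation.

2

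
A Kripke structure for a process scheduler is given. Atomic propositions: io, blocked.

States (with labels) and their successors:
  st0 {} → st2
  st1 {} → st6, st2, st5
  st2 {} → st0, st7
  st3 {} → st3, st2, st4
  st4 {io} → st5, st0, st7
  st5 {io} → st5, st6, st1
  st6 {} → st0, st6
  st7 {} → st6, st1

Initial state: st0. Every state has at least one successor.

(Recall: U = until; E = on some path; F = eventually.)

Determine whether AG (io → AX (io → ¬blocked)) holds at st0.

States satisfying io → AX (io → ¬blocked): {st0, st1, st2, st3, st4, st5, st6, st7}.
States satisfying AG (io → AX (io → ¬blocked)): {st0, st1, st2, st3, st4, st5, st6, st7}.
Every state reachable from st0 satisfies io → AX (io → ¬blocked).
st0 ∈ Sat(AG (io → AX (io → ¬blocked))).

Yes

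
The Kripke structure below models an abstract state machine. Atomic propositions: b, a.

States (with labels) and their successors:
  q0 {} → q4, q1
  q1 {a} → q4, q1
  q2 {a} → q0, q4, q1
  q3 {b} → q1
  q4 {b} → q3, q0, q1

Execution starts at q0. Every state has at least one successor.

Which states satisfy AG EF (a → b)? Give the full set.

{q0, q1, q2, q3, q4}

States satisfying EF (a → b): {q0, q1, q2, q3, q4}.
States satisfying AG EF (a → b): {q0, q1, q2, q3, q4}.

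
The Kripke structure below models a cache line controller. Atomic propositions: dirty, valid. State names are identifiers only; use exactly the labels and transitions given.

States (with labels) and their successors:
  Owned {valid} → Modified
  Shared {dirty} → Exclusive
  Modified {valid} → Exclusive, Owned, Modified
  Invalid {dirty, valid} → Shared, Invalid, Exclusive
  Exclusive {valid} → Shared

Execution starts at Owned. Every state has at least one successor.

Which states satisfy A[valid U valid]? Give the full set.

States satisfying valid: {Owned, Modified, Invalid, Exclusive}.
States satisfying A[valid U valid]: {Owned, Modified, Invalid, Exclusive}.

{Owned, Modified, Invalid, Exclusive}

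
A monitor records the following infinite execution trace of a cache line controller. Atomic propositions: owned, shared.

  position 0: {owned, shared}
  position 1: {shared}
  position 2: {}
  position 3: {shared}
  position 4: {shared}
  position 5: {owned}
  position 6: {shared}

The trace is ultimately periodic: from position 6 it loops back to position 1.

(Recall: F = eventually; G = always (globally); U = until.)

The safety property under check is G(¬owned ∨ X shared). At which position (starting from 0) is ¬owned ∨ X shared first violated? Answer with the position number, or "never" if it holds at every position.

¬owned ∨ X shared holds at every position 0..6, and those are all the positions the trace ever visits, so the invariant G(¬owned ∨ X shared) is never violated.

never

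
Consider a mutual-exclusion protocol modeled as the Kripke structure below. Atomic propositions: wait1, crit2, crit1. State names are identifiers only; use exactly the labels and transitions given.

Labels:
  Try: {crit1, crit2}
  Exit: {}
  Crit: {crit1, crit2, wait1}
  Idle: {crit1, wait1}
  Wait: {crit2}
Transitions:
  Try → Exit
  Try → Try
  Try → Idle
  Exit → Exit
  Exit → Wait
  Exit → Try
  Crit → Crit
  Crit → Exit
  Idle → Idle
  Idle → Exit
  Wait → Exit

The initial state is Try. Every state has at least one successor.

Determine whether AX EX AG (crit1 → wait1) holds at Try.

States satisfying EX AG (crit1 → wait1): ∅.
States satisfying AX EX AG (crit1 → wait1): ∅.
Try ∉ Sat(AX EX AG (crit1 → wait1)).

Violated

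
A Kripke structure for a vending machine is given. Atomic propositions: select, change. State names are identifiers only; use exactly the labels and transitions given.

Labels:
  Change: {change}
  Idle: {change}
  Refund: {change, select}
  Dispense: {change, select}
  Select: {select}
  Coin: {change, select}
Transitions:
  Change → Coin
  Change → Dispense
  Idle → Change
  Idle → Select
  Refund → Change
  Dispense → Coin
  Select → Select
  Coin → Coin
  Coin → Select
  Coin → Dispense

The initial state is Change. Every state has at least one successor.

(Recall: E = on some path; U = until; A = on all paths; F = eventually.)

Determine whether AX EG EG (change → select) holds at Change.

States satisfying EG EG (change → select): {Dispense, Select, Coin}.
States satisfying AX EG EG (change → select): {Change, Dispense, Select, Coin}.
Change ∈ Sat(AX EG EG (change → select)).

Satisfied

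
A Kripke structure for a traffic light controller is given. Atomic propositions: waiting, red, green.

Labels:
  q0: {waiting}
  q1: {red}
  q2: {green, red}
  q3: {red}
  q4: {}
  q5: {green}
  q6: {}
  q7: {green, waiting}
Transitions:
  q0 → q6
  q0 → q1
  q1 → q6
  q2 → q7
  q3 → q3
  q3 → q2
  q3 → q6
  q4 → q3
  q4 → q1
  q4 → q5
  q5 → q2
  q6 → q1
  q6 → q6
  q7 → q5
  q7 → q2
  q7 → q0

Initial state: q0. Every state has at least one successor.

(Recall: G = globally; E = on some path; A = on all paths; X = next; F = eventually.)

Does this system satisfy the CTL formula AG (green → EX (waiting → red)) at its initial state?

States satisfying green → EX (waiting → red): {q0, q1, q3, q4, q5, q6, q7}.
States satisfying AG (green → EX (waiting → red)): {q0, q1, q6}.
Every state reachable from q0 satisfies green → EX (waiting → red).
q0 ∈ Sat(AG (green → EX (waiting → red))).

Satisfied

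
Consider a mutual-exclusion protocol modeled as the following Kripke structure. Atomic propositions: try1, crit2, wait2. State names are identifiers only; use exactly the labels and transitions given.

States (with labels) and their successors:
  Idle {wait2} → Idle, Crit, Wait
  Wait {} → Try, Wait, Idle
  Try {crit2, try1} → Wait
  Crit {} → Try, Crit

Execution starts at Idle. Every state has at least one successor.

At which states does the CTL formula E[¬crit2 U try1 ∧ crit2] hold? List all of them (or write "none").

States satisfying ¬crit2: {Idle, Wait, Crit}.
States satisfying try1 ∧ crit2: {Try}.
States satisfying E[¬crit2 U try1 ∧ crit2]: {Idle, Wait, Try, Crit}.

{Idle, Wait, Try, Crit}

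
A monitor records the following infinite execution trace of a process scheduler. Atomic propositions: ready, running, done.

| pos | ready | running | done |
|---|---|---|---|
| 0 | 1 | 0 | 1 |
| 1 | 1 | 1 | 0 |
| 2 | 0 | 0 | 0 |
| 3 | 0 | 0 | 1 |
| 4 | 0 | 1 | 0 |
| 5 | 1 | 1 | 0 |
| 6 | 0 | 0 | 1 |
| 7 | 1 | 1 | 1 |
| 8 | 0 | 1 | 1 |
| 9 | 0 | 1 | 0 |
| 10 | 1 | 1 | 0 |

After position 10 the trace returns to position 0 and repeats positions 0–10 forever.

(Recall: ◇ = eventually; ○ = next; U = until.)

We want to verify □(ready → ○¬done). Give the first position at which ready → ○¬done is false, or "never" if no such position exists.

Check ready → ○¬done at each position in order: 0 ✓, 1 ✓, 2 ✓, 3 ✓, 4 ✓.
At position 5 the labels are {ready, running} and the next position 6 has {done}, so ready → ○¬done is false there. This is the first violation.

5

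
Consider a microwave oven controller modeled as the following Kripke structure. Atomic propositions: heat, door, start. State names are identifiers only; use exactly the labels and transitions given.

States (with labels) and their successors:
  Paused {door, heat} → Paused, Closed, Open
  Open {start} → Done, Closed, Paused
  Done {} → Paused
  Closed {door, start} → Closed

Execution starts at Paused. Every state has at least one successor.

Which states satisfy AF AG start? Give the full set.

States satisfying AG start: {Closed}.
States satisfying AF AG start: {Closed}.

{Closed}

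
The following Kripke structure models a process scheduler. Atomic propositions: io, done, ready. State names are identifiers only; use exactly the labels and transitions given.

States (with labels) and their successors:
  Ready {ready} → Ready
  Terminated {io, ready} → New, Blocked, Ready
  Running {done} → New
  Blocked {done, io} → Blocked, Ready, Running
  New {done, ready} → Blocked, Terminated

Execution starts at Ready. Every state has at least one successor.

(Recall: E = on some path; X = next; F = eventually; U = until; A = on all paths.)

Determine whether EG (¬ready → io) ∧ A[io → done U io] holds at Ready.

Violated

States satisfying ¬ready → io: {Ready, Terminated, Blocked, New}.
States satisfying EG (¬ready → io): {Ready, Terminated, Blocked, New}.
States satisfying io → done: {Ready, Running, Blocked, New}.
States satisfying io: {Terminated, Blocked}.
States satisfying A[io → done U io]: {Terminated, Running, Blocked, New}.
States satisfying EG (¬ready → io) ∧ A[io → done U io]: {Terminated, Blocked, New}.
Ready ∉ Sat(EG (¬ready → io) ∧ A[io → done U io]).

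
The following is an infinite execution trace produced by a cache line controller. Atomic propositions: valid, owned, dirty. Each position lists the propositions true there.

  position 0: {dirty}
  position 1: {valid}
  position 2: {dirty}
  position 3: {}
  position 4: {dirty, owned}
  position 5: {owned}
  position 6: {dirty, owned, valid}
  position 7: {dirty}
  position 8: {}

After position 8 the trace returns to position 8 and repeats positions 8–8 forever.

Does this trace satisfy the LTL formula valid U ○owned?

Walking from position 0: at position 0, ○owned has not yet held and valid fails, so valid U ○owned is false.

No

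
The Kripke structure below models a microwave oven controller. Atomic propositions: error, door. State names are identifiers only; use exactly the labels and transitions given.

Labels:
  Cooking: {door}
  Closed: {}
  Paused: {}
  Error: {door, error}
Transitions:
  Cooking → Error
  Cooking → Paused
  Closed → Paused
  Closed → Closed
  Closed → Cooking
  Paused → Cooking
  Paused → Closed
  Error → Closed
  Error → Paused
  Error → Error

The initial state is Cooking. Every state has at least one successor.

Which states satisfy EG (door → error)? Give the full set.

{Closed, Paused, Error}

States satisfying door → error: {Closed, Paused, Error}.
States satisfying EG (door → error): {Closed, Paused, Error}.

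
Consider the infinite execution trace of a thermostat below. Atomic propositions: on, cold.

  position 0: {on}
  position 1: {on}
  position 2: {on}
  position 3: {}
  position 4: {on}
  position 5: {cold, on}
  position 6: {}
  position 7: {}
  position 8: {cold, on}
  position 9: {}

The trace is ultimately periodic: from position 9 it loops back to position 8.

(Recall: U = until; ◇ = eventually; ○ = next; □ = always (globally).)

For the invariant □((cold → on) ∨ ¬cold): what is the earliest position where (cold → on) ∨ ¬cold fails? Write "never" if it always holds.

(cold → on) ∨ ¬cold holds at every position 0..9, and those are all the positions the trace ever visits, so the invariant □((cold → on) ∨ ¬cold) is never violated.

never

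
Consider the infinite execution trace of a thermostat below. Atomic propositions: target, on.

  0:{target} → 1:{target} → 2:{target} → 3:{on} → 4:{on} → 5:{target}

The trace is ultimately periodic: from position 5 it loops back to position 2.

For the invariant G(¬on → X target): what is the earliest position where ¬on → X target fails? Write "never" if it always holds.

Check ¬on → X target at each position in order: 0 ✓, 1 ✓.
At position 2 the labels are {target} and the next position 3 has {on}, so ¬on → X target is false there. This is the first violation.

2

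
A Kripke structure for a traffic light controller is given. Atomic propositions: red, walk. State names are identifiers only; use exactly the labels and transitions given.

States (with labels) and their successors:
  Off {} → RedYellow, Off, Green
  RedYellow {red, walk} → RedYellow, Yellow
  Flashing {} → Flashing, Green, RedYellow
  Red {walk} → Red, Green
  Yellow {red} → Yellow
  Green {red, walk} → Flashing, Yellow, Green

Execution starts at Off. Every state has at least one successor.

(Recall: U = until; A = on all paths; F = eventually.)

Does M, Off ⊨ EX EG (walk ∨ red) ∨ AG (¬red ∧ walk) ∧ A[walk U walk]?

Satisfied

States satisfying EG (walk ∨ red): {RedYellow, Red, Yellow, Green}.
States satisfying EX EG (walk ∨ red): {Off, RedYellow, Flashing, Red, Yellow, Green}.
States satisfying ¬red ∧ walk: {Red}.
States satisfying AG (¬red ∧ walk): ∅.
States satisfying walk: {RedYellow, Red, Green}.
States satisfying A[walk U walk]: {RedYellow, Red, Green}.
States satisfying AG (¬red ∧ walk) ∧ A[walk U walk]: ∅.
States satisfying EX EG (walk ∨ red) ∨ AG (¬red ∧ walk) ∧ A[walk U walk]: {Off, RedYellow, Flashing, Red, Yellow, Green}.
Off ∈ Sat(EX EG (walk ∨ red) ∨ AG (¬red ∧ walk) ∧ A[walk U walk]).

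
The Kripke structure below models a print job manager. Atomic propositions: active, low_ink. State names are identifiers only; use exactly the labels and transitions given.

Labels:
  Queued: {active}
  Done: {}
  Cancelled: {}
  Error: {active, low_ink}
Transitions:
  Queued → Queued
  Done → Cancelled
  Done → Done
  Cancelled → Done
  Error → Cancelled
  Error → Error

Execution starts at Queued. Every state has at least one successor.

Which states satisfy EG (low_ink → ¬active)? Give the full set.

{Queued, Done, Cancelled}

States satisfying low_ink → ¬active: {Queued, Done, Cancelled}.
States satisfying EG (low_ink → ¬active): {Queued, Done, Cancelled}.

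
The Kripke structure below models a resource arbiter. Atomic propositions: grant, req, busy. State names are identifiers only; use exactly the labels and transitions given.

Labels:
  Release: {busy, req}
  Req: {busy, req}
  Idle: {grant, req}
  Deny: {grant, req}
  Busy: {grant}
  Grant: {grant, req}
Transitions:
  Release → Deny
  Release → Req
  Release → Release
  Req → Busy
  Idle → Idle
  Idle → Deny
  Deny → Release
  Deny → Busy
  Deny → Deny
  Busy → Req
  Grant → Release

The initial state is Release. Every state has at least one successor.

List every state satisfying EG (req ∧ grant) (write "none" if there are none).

{Idle, Deny}

States satisfying req ∧ grant: {Idle, Deny, Grant}.
States satisfying EG (req ∧ grant): {Idle, Deny}.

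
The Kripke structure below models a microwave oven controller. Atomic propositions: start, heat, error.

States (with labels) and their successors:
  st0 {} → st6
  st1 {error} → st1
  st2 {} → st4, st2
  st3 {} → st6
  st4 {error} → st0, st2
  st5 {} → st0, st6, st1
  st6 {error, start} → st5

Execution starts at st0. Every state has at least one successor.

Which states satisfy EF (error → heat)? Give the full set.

{st0, st2, st3, st4, st5, st6}

States satisfying error → heat: {st0, st2, st3, st5}.
States satisfying EF (error → heat): {st0, st2, st3, st4, st5, st6}.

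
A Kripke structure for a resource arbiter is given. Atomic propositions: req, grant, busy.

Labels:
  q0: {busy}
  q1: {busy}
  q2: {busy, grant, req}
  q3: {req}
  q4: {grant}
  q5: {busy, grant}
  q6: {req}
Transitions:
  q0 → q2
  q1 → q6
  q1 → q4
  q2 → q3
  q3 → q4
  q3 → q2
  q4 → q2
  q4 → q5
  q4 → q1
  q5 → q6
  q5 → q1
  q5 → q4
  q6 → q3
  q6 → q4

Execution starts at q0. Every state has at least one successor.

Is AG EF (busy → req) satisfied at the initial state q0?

Holds

States satisfying EF (busy → req): {q0, q1, q2, q3, q4, q5, q6}.
States satisfying AG EF (busy → req): {q0, q1, q2, q3, q4, q5, q6}.
Every state reachable from q0 satisfies EF (busy → req).
q0 ∈ Sat(AG EF (busy → req)).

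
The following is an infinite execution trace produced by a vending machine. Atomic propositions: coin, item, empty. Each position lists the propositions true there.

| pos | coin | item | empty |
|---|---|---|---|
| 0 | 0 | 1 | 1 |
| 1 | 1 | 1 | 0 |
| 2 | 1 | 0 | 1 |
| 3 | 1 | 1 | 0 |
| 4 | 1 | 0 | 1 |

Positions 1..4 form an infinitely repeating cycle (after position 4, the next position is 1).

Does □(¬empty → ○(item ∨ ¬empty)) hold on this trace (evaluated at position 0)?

¬empty → ○(item ∨ ¬empty) must hold at every position from 0 onward. It fails at position 1, so □(¬empty → ○(item ∨ ¬empty)) is false.
Positions where ¬empty holds: 1, 3.
Check ○(item ∨ ¬empty) at each: 1→fails, 3→fails.

Violated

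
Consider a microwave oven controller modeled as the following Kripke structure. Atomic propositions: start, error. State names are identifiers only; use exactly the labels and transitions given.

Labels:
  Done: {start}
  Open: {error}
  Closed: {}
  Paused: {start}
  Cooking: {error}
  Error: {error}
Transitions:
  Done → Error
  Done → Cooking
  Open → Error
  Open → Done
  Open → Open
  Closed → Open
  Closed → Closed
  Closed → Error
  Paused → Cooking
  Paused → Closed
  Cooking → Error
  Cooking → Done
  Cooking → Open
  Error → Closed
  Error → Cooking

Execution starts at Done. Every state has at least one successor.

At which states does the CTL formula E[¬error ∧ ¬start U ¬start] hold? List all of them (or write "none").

States satisfying ¬error ∧ ¬start: {Closed}.
States satisfying ¬start: {Open, Closed, Cooking, Error}.
States satisfying E[¬error ∧ ¬start U ¬start]: {Open, Closed, Cooking, Error}.

{Open, Closed, Cooking, Error}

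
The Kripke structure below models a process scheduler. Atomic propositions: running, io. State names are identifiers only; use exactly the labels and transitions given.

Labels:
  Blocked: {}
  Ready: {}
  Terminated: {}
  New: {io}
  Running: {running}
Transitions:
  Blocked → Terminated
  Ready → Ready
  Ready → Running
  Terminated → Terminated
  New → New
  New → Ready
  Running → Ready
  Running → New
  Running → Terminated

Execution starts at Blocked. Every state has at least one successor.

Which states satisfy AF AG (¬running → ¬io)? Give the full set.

{Blocked, Terminated}

States satisfying AG (¬running → ¬io): {Blocked, Terminated}.
States satisfying AF AG (¬running → ¬io): {Blocked, Terminated}.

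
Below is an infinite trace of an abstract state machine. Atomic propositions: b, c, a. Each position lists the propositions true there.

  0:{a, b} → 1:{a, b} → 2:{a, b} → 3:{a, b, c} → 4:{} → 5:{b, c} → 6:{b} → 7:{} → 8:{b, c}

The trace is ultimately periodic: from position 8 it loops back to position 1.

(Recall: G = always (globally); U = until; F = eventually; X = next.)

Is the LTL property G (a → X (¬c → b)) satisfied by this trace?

Violated

a → X (¬c → b) must hold at every position from 0 onward. It fails at position 3, so G (a → X (¬c → b)) is false.
Positions where a holds: 0, 1, 2, 3.
Check X (¬c → b) at each: 0→ok, 1→ok, 2→ok, 3→fails.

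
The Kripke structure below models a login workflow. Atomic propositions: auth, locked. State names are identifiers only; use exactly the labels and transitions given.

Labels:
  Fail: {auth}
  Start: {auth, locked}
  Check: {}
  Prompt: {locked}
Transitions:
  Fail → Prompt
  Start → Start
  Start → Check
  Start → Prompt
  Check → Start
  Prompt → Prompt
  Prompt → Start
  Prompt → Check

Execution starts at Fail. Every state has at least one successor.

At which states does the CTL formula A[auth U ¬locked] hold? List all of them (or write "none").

{Fail, Check}

States satisfying auth: {Fail, Start}.
States satisfying ¬locked: {Fail, Check}.
States satisfying A[auth U ¬locked]: {Fail, Check}.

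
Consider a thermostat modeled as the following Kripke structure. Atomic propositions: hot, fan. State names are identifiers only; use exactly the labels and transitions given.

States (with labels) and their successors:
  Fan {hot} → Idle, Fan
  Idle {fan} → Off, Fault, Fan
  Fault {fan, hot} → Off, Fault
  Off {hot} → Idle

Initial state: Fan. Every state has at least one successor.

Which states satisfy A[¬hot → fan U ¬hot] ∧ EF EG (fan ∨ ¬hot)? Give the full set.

States satisfying ¬hot → fan: {Fan, Idle, Fault, Off}.
States satisfying ¬hot: {Idle}.
States satisfying A[¬hot → fan U ¬hot]: {Idle, Off}.
States satisfying EG (fan ∨ ¬hot): {Idle, Fault}.
States satisfying EF EG (fan ∨ ¬hot): {Fan, Idle, Fault, Off}.
States satisfying A[¬hot → fan U ¬hot] ∧ EF EG (fan ∨ ¬hot): {Idle, Off}.

{Idle, Off}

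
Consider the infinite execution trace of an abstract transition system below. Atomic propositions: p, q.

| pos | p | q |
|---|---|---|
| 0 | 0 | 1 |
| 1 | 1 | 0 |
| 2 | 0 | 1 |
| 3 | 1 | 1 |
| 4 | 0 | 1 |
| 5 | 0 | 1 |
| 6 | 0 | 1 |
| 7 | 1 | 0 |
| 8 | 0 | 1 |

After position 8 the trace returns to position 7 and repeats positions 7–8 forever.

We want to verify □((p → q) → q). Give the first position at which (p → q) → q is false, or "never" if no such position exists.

never

(p → q) → q holds at every position 0..8, and those are all the positions the trace ever visits, so the invariant □((p → q) → q) is never violated.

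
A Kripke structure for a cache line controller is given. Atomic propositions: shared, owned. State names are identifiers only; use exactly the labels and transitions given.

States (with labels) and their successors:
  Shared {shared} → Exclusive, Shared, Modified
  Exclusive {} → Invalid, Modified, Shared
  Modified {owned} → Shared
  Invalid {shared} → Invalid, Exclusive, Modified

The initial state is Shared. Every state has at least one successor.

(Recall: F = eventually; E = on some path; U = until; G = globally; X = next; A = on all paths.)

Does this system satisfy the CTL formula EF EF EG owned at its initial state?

Violated

States satisfying EF EG owned: ∅.
States satisfying EF EF EG owned: ∅.
No suitable path/successor from Shared witnesses the formula.
Shared ∉ Sat(EF EF EG owned).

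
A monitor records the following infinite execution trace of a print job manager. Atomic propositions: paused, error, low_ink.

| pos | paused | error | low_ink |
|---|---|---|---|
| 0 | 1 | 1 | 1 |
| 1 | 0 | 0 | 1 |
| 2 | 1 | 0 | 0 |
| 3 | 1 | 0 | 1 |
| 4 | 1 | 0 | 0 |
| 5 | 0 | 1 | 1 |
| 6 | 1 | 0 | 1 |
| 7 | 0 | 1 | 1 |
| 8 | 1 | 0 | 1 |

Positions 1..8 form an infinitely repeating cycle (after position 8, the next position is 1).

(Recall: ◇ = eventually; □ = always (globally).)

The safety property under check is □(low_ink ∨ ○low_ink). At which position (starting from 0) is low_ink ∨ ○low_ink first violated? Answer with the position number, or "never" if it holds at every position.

low_ink ∨ ○low_ink holds at every position 0..8, and those are all the positions the trace ever visits, so the invariant □(low_ink ∨ ○low_ink) is never violated.

never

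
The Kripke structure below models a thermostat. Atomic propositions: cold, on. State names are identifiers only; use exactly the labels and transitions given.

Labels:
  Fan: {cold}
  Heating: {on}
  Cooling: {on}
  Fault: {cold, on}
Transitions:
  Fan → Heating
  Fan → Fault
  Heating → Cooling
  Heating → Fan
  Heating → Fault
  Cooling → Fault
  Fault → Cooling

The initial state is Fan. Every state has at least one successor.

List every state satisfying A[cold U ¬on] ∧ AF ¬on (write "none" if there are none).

{Fan}

States satisfying cold: {Fan, Fault}.
States satisfying ¬on: {Fan}.
States satisfying A[cold U ¬on]: {Fan}.
States satisfying AF ¬on: {Fan}.
States satisfying A[cold U ¬on] ∧ AF ¬on: {Fan}.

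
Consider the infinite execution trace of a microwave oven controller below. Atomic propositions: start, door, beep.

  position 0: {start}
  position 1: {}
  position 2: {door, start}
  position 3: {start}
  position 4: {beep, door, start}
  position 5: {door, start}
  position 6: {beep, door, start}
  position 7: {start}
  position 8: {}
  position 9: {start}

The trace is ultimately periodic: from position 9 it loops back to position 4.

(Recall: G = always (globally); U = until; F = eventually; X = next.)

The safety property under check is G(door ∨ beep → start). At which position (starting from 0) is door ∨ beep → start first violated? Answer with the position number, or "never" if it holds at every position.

door ∨ beep → start holds at every position 0..9, and those are all the positions the trace ever visits, so the invariant G(door ∨ beep → start) is never violated.

never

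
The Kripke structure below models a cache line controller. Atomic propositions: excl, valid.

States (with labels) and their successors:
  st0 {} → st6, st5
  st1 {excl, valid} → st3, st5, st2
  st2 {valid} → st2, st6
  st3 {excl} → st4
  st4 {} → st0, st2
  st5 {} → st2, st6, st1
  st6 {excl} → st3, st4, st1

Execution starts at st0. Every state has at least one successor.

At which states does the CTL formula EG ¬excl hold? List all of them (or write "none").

States satisfying ¬excl: {st0, st2, st4, st5}.
States satisfying EG ¬excl: {st0, st2, st4, st5}.

{st0, st2, st4, st5}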